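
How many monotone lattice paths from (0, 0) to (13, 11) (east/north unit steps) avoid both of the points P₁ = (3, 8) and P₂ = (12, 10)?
Number of paths = 1173812

Inclusion–exclusion. Total paths: C(24, 13) = 2496144. Through P₁: C(11, 3)·C(13, 10) = 47190. Through P₂: C(22, 12)·C(2, 1) = 1293292. Since P₁ is strictly southwest of P₂, a monotone path through both must visit P₁ then P₂; paths through both = C(11, 3)·C(11, 9)·C(2, 1) = 18150. Avoid both = 2496144 − 47190 − 1293292 + 18150 = 1173812.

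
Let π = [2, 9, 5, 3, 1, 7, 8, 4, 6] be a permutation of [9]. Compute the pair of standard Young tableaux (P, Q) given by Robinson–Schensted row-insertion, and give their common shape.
P = [1, 3, 4, 6] / [2, 7, 8] / [5] / [9];  Q = [1, 2, 6, 7] / [3, 8, 9] / [4] / [5];  common shape = (4, 3, 1, 1)

Row-insert the values π_1, π_2, … into P one at a time, bumping the leftmost entry strictly greater than the inserted value down to the next row. The recording tableau Q records, in position (i, j), the step at which that cell was added to P.
  Insert 2 (step 1): P = [2];  Q = [1]
  Insert 9 (step 2): P = [2, 9];  Q = [1, 2]
  Insert 5 (step 3): P = [2, 5] / [9];  Q = [1, 2] / [3]
  Insert 3 (step 4): P = [2, 3] / [5] / [9];  Q = [1, 2] / [3] / [4]
  Insert 1 (step 5): P = [1, 3] / [2] / [5] / [9];  Q = [1, 2] / [3] / [4] / [5]
  Insert 7 (step 6): P = [1, 3, 7] / [2] / [5] / [9];  Q = [1, 2, 6] / [3] / [4] / [5]
  Insert 8 (step 7): P = [1, 3, 7, 8] / [2] / [5] / [9];  Q = [1, 2, 6, 7] / [3] / [4] / [5]
  Insert 4 (step 8): P = [1, 3, 4, 8] / [2, 7] / [5] / [9];  Q = [1, 2, 6, 7] / [3, 8] / [4] / [5]
  Insert 6 (step 9): P = [1, 3, 4, 6] / [2, 7, 8] / [5] / [9];  Q = [1, 2, 6, 7] / [3, 8, 9] / [4] / [5]
Final shape: (4, 3, 1, 1).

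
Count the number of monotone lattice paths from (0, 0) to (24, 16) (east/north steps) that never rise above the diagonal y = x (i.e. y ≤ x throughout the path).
Number of paths = 22626756594

By the reflection principle (André's argument), the number of monotone paths to (24, 16) with n ≤ m that never go above y = x is C(40, 24) − C(40, 25) = 62852101650 − 40225345056 = 22626756594.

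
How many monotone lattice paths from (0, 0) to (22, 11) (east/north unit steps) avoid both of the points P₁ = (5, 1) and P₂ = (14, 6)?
Number of paths = 108494334

Inclusion–exclusion. Total paths: C(33, 22) = 193536720. Through P₁: C(6, 5)·C(27, 17) = 50617710. Through P₂: C(20, 14)·C(13, 8) = 49884120. Since P₁ is strictly southwest of P₂, a monotone path through both must visit P₁ then P₂; paths through both = C(6, 5)·C(14, 9)·C(13, 8) = 15459444. Avoid both = 193536720 − 50617710 − 49884120 + 15459444 = 108494334.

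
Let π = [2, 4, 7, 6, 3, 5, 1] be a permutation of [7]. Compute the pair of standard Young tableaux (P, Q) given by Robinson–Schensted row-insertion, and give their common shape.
P = [1, 3, 5] / [2, 6] / [4] / [7];  Q = [1, 2, 3] / [4, 6] / [5] / [7];  common shape = (3, 2, 1, 1)

Row-insert the values π_1, π_2, … into P one at a time, bumping the leftmost entry strictly greater than the inserted value down to the next row. The recording tableau Q records, in position (i, j), the step at which that cell was added to P.
  Insert 2 (step 1): P = [2];  Q = [1]
  Insert 4 (step 2): P = [2, 4];  Q = [1, 2]
  Insert 7 (step 3): P = [2, 4, 7];  Q = [1, 2, 3]
  Insert 6 (step 4): P = [2, 4, 6] / [7];  Q = [1, 2, 3] / [4]
  Insert 3 (step 5): P = [2, 3, 6] / [4] / [7];  Q = [1, 2, 3] / [4] / [5]
  Insert 5 (step 6): P = [2, 3, 5] / [4, 6] / [7];  Q = [1, 2, 3] / [4, 6] / [5]
  Insert 1 (step 7): P = [1, 3, 5] / [2, 6] / [4] / [7];  Q = [1, 2, 3] / [4, 6] / [5] / [7]
Final shape: (3, 2, 1, 1).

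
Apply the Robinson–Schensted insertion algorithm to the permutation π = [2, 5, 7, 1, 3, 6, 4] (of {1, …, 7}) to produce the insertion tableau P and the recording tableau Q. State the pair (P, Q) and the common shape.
P = [1, 3, 4] / [2, 5, 6] / [7];  Q = [1, 2, 3] / [4, 5, 6] / [7];  common shape = (3, 3, 1)

Row-insert the values π_1, π_2, … into P one at a time, bumping the leftmost entry strictly greater than the inserted value down to the next row. The recording tableau Q records, in position (i, j), the step at which that cell was added to P.
  Insert 2 (step 1): P = [2];  Q = [1]
  Insert 5 (step 2): P = [2, 5];  Q = [1, 2]
  Insert 7 (step 3): P = [2, 5, 7];  Q = [1, 2, 3]
  Insert 1 (step 4): P = [1, 5, 7] / [2];  Q = [1, 2, 3] / [4]
  Insert 3 (step 5): P = [1, 3, 7] / [2, 5];  Q = [1, 2, 3] / [4, 5]
  Insert 6 (step 6): P = [1, 3, 6] / [2, 5, 7];  Q = [1, 2, 3] / [4, 5, 6]
  Insert 4 (step 7): P = [1, 3, 4] / [2, 5, 6] / [7];  Q = [1, 2, 3] / [4, 5, 6] / [7]
Final shape: (3, 3, 1).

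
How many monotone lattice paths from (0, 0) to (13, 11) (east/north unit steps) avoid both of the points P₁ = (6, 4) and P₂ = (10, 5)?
Number of paths = 1611372

Inclusion–exclusion. Total paths: C(24, 13) = 2496144. Through P₁: C(10, 6)·C(14, 7) = 720720. Through P₂: C(15, 10)·C(9, 3) = 252252. Since P₁ is strictly southwest of P₂, a monotone path through both must visit P₁ then P₂; paths through both = C(10, 6)·C(5, 4)·C(9, 3) = 88200. Avoid both = 2496144 − 720720 − 252252 + 88200 = 1611372.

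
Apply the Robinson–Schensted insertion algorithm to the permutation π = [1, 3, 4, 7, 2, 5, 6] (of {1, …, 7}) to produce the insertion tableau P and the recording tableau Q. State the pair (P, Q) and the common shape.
P = [1, 2, 4, 5, 6] / [3, 7];  Q = [1, 2, 3, 4, 7] / [5, 6];  common shape = (5, 2)

Row-insert the values π_1, π_2, … into P one at a time, bumping the leftmost entry strictly greater than the inserted value down to the next row. The recording tableau Q records, in position (i, j), the step at which that cell was added to P.
  Insert 1 (step 1): P = [1];  Q = [1]
  Insert 3 (step 2): P = [1, 3];  Q = [1, 2]
  Insert 4 (step 3): P = [1, 3, 4];  Q = [1, 2, 3]
  Insert 7 (step 4): P = [1, 3, 4, 7];  Q = [1, 2, 3, 4]
  Insert 2 (step 5): P = [1, 2, 4, 7] / [3];  Q = [1, 2, 3, 4] / [5]
  Insert 5 (step 6): P = [1, 2, 4, 5] / [3, 7];  Q = [1, 2, 3, 4] / [5, 6]
  Insert 6 (step 7): P = [1, 2, 4, 5, 6] / [3, 7];  Q = [1, 2, 3, 4, 7] / [5, 6]
Final shape: (5, 2).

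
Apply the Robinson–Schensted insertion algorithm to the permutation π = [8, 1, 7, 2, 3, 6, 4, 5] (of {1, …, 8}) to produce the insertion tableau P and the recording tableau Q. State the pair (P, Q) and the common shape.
P = [1, 2, 3, 4, 5] / [6] / [7] / [8];  Q = [1, 3, 5, 6, 8] / [2] / [4] / [7];  common shape = (5, 1, 1, 1)

Row-insert the values π_1, π_2, … into P one at a time, bumping the leftmost entry strictly greater than the inserted value down to the next row. The recording tableau Q records, in position (i, j), the step at which that cell was added to P.
  Insert 8 (step 1): P = [8];  Q = [1]
  Insert 1 (step 2): P = [1] / [8];  Q = [1] / [2]
  Insert 7 (step 3): P = [1, 7] / [8];  Q = [1, 3] / [2]
  Insert 2 (step 4): P = [1, 2] / [7] / [8];  Q = [1, 3] / [2] / [4]
  Insert 3 (step 5): P = [1, 2, 3] / [7] / [8];  Q = [1, 3, 5] / [2] / [4]
  Insert 6 (step 6): P = [1, 2, 3, 6] / [7] / [8];  Q = [1, 3, 5, 6] / [2] / [4]
  Insert 4 (step 7): P = [1, 2, 3, 4] / [6] / [7] / [8];  Q = [1, 3, 5, 6] / [2] / [4] / [7]
  Insert 5 (step 8): P = [1, 2, 3, 4, 5] / [6] / [7] / [8];  Q = [1, 3, 5, 6, 8] / [2] / [4] / [7]
Final shape: (5, 1, 1, 1).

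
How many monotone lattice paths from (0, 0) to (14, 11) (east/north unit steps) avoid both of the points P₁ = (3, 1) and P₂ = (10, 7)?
Number of paths = 2165656

Inclusion–exclusion. Total paths: C(25, 14) = 4457400. Through P₁: C(4, 3)·C(21, 11) = 1410864. Through P₂: C(17, 10)·C(8, 4) = 1361360. Since P₁ is strictly southwest of P₂, a monotone path through both must visit P₁ then P₂; paths through both = C(4, 3)·C(13, 7)·C(8, 4) = 480480. Avoid both = 4457400 − 1410864 − 1361360 + 480480 = 2165656.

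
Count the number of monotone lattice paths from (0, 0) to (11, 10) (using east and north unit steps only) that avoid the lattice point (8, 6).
Number of paths = 247611

Total paths from (0, 0) to (11, 10): C(21, 11) = 352716. Paths through (8, 6): (paths (0, 0) → (8, 6)) × (paths (8, 6) → (11, 10)) = C(14, 8) · C(7, 3) = 3003 · 35 = 105105. Avoidance count = 352716 − 105105 = 247611.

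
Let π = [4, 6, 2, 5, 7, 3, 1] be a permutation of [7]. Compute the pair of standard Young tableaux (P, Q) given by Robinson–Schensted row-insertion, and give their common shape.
P = [1, 3, 7] / [2, 5] / [4] / [6];  Q = [1, 2, 5] / [3, 4] / [6] / [7];  common shape = (3, 2, 1, 1)

Row-insert the values π_1, π_2, … into P one at a time, bumping the leftmost entry strictly greater than the inserted value down to the next row. The recording tableau Q records, in position (i, j), the step at which that cell was added to P.
  Insert 4 (step 1): P = [4];  Q = [1]
  Insert 6 (step 2): P = [4, 6];  Q = [1, 2]
  Insert 2 (step 3): P = [2, 6] / [4];  Q = [1, 2] / [3]
  Insert 5 (step 4): P = [2, 5] / [4, 6];  Q = [1, 2] / [3, 4]
  Insert 7 (step 5): P = [2, 5, 7] / [4, 6];  Q = [1, 2, 5] / [3, 4]
  Insert 3 (step 6): P = [2, 3, 7] / [4, 5] / [6];  Q = [1, 2, 5] / [3, 4] / [6]
  Insert 1 (step 7): P = [1, 3, 7] / [2, 5] / [4] / [6];  Q = [1, 2, 5] / [3, 4] / [6] / [7]
Final shape: (3, 2, 1, 1).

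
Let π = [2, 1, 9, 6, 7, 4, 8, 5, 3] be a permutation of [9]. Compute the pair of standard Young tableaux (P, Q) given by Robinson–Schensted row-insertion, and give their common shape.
P = [1, 3, 5, 8] / [2, 4, 7] / [6] / [9];  Q = [1, 3, 5, 7] / [2, 4, 8] / [6] / [9];  common shape = (4, 3, 1, 1)

Row-insert the values π_1, π_2, … into P one at a time, bumping the leftmost entry strictly greater than the inserted value down to the next row. The recording tableau Q records, in position (i, j), the step at which that cell was added to P.
  Insert 2 (step 1): P = [2];  Q = [1]
  Insert 1 (step 2): P = [1] / [2];  Q = [1] / [2]
  Insert 9 (step 3): P = [1, 9] / [2];  Q = [1, 3] / [2]
  Insert 6 (step 4): P = [1, 6] / [2, 9];  Q = [1, 3] / [2, 4]
  Insert 7 (step 5): P = [1, 6, 7] / [2, 9];  Q = [1, 3, 5] / [2, 4]
  Insert 4 (step 6): P = [1, 4, 7] / [2, 6] / [9];  Q = [1, 3, 5] / [2, 4] / [6]
  Insert 8 (step 7): P = [1, 4, 7, 8] / [2, 6] / [9];  Q = [1, 3, 5, 7] / [2, 4] / [6]
  Insert 5 (step 8): P = [1, 4, 5, 8] / [2, 6, 7] / [9];  Q = [1, 3, 5, 7] / [2, 4, 8] / [6]
  Insert 3 (step 9): P = [1, 3, 5, 8] / [2, 4, 7] / [6] / [9];  Q = [1, 3, 5, 7] / [2, 4, 8] / [6] / [9]
Final shape: (4, 3, 1, 1).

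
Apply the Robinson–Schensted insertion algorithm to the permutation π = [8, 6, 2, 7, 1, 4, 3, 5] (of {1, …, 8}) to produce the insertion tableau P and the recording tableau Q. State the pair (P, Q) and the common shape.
P = [1, 3, 5] / [2, 4] / [6, 7] / [8];  Q = [1, 4, 8] / [2, 6] / [3, 7] / [5];  common shape = (3, 2, 2, 1)

Row-insert the values π_1, π_2, … into P one at a time, bumping the leftmost entry strictly greater than the inserted value down to the next row. The recording tableau Q records, in position (i, j), the step at which that cell was added to P.
  Insert 8 (step 1): P = [8];  Q = [1]
  Insert 6 (step 2): P = [6] / [8];  Q = [1] / [2]
  Insert 2 (step 3): P = [2] / [6] / [8];  Q = [1] / [2] / [3]
  Insert 7 (step 4): P = [2, 7] / [6] / [8];  Q = [1, 4] / [2] / [3]
  Insert 1 (step 5): P = [1, 7] / [2] / [6] / [8];  Q = [1, 4] / [2] / [3] / [5]
  Insert 4 (step 6): P = [1, 4] / [2, 7] / [6] / [8];  Q = [1, 4] / [2, 6] / [3] / [5]
  Insert 3 (step 7): P = [1, 3] / [2, 4] / [6, 7] / [8];  Q = [1, 4] / [2, 6] / [3, 7] / [5]
  Insert 5 (step 8): P = [1, 3, 5] / [2, 4] / [6, 7] / [8];  Q = [1, 4, 8] / [2, 6] / [3, 7] / [5]
Final shape: (3, 2, 2, 1).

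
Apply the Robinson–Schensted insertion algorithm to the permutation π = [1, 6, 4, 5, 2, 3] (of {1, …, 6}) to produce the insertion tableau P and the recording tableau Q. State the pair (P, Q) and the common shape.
P = [1, 2, 3] / [4, 5] / [6];  Q = [1, 2, 4] / [3, 6] / [5];  common shape = (3, 2, 1)

Row-insert the values π_1, π_2, … into P one at a time, bumping the leftmost entry strictly greater than the inserted value down to the next row. The recording tableau Q records, in position (i, j), the step at which that cell was added to P.
  Insert 1 (step 1): P = [1];  Q = [1]
  Insert 6 (step 2): P = [1, 6];  Q = [1, 2]
  Insert 4 (step 3): P = [1, 4] / [6];  Q = [1, 2] / [3]
  Insert 5 (step 4): P = [1, 4, 5] / [6];  Q = [1, 2, 4] / [3]
  Insert 2 (step 5): P = [1, 2, 5] / [4] / [6];  Q = [1, 2, 4] / [3] / [5]
  Insert 3 (step 6): P = [1, 2, 3] / [4, 5] / [6];  Q = [1, 2, 4] / [3, 6] / [5]
Final shape: (3, 2, 1).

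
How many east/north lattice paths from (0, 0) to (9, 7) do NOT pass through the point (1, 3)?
Number of paths = 9460

Total paths from (0, 0) to (9, 7): C(16, 9) = 11440. Paths through (1, 3): (paths (0, 0) → (1, 3)) × (paths (1, 3) → (9, 7)) = C(4, 1) · C(12, 8) = 4 · 495 = 1980. Avoidance count = 11440 − 1980 = 9460.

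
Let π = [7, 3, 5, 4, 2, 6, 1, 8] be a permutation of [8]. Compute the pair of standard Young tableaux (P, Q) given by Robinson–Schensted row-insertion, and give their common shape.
P = [1, 4, 6, 8] / [2] / [3] / [5] / [7];  Q = [1, 3, 6, 8] / [2] / [4] / [5] / [7];  common shape = (4, 1, 1, 1, 1)

Row-insert the values π_1, π_2, … into P one at a time, bumping the leftmost entry strictly greater than the inserted value down to the next row. The recording tableau Q records, in position (i, j), the step at which that cell was added to P.
  Insert 7 (step 1): P = [7];  Q = [1]
  Insert 3 (step 2): P = [3] / [7];  Q = [1] / [2]
  Insert 5 (step 3): P = [3, 5] / [7];  Q = [1, 3] / [2]
  Insert 4 (step 4): P = [3, 4] / [5] / [7];  Q = [1, 3] / [2] / [4]
  Insert 2 (step 5): P = [2, 4] / [3] / [5] / [7];  Q = [1, 3] / [2] / [4] / [5]
  Insert 6 (step 6): P = [2, 4, 6] / [3] / [5] / [7];  Q = [1, 3, 6] / [2] / [4] / [5]
  Insert 1 (step 7): P = [1, 4, 6] / [2] / [3] / [5] / [7];  Q = [1, 3, 6] / [2] / [4] / [5] / [7]
  Insert 8 (step 8): P = [1, 4, 6, 8] / [2] / [3] / [5] / [7];  Q = [1, 3, 6, 8] / [2] / [4] / [5] / [7]
Final shape: (4, 1, 1, 1, 1).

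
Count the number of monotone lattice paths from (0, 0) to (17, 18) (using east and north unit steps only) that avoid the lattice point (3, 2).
Number of paths = 3083340900

Total paths from (0, 0) to (17, 18): C(35, 17) = 4537567650. Paths through (3, 2): (paths (0, 0) → (3, 2)) × (paths (3, 2) → (17, 18)) = C(5, 3) · C(30, 14) = 10 · 145422675 = 1454226750. Avoidance count = 4537567650 − 1454226750 = 3083340900.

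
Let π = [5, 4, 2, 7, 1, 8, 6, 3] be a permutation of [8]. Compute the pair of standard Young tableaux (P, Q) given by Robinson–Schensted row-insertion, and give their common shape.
P = [1, 3, 8] / [2, 6] / [4, 7] / [5];  Q = [1, 4, 6] / [2, 7] / [3, 8] / [5];  common shape = (3, 2, 2, 1)

Row-insert the values π_1, π_2, … into P one at a time, bumping the leftmost entry strictly greater than the inserted value down to the next row. The recording tableau Q records, in position (i, j), the step at which that cell was added to P.
  Insert 5 (step 1): P = [5];  Q = [1]
  Insert 4 (step 2): P = [4] / [5];  Q = [1] / [2]
  Insert 2 (step 3): P = [2] / [4] / [5];  Q = [1] / [2] / [3]
  Insert 7 (step 4): P = [2, 7] / [4] / [5];  Q = [1, 4] / [2] / [3]
  Insert 1 (step 5): P = [1, 7] / [2] / [4] / [5];  Q = [1, 4] / [2] / [3] / [5]
  Insert 8 (step 6): P = [1, 7, 8] / [2] / [4] / [5];  Q = [1, 4, 6] / [2] / [3] / [5]
  Insert 6 (step 7): P = [1, 6, 8] / [2, 7] / [4] / [5];  Q = [1, 4, 6] / [2, 7] / [3] / [5]
  Insert 3 (step 8): P = [1, 3, 8] / [2, 6] / [4, 7] / [5];  Q = [1, 4, 6] / [2, 7] / [3, 8] / [5]
Final shape: (3, 2, 2, 1).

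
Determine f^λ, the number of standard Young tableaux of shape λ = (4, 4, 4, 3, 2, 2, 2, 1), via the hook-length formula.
# SYT of shape (4, 4, 4, 3, 2, 2, 2, 1) = 496624128

Hook-length formula: f^λ = n! / Π hook(c), product over all cells c of the Young diagram. For λ = (4, 4, 4, 3, 2, 2, 2, 1), n = 22 boxes. Hook lengths by row (left-to-right, top-to-bottom): [11, 9, 5, 3]; [10, 8, 4, 2]; [9, 7, 3, 1]; [7, 5, 1]; [5, 3]; [4, 2]; [3, 1]; [1]. Product of hooks = 2263282560000. So f^λ = 22! / 2263282560000 = 1124000727777607680000 / 2263282560000 = 496624128.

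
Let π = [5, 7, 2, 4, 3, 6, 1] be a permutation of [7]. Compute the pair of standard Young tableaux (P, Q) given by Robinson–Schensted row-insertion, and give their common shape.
P = [1, 3, 6] / [2, 7] / [4] / [5];  Q = [1, 2, 6] / [3, 4] / [5] / [7];  common shape = (3, 2, 1, 1)

Row-insert the values π_1, π_2, … into P one at a time, bumping the leftmost entry strictly greater than the inserted value down to the next row. The recording tableau Q records, in position (i, j), the step at which that cell was added to P.
  Insert 5 (step 1): P = [5];  Q = [1]
  Insert 7 (step 2): P = [5, 7];  Q = [1, 2]
  Insert 2 (step 3): P = [2, 7] / [5];  Q = [1, 2] / [3]
  Insert 4 (step 4): P = [2, 4] / [5, 7];  Q = [1, 2] / [3, 4]
  Insert 3 (step 5): P = [2, 3] / [4, 7] / [5];  Q = [1, 2] / [3, 4] / [5]
  Insert 6 (step 6): P = [2, 3, 6] / [4, 7] / [5];  Q = [1, 2, 6] / [3, 4] / [5]
  Insert 1 (step 7): P = [1, 3, 6] / [2, 7] / [4] / [5];  Q = [1, 2, 6] / [3, 4] / [5] / [7]
Final shape: (3, 2, 1, 1).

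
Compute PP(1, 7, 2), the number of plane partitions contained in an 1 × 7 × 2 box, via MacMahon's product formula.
PP(1, 7, 2) = 36

Evaluate the triple product over i = 1..1, j = 1..7, k = 1..2. The factors are (2/1) · (3/2) · (3/2) · (4/3) · (4/3) · (5/4) · (5/4) · (6/5) · … (14 factors total). The numerators and denominators telescope so the product is an integer; carrying out the multiplication exactly gives PP(1, 7, 2) = 36.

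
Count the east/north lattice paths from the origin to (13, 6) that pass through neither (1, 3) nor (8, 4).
Number of paths = 15589

Inclusion–exclusion. Total paths: C(19, 13) = 27132. Through P₁: C(4, 1)·C(15, 12) = 1820. Through P₂: C(12, 8)·C(7, 5) = 10395. Since P₁ is strictly southwest of P₂, a monotone path through both must visit P₁ then P₂; paths through both = C(4, 1)·C(8, 7)·C(7, 5) = 672. Avoid both = 27132 − 1820 − 10395 + 672 = 15589.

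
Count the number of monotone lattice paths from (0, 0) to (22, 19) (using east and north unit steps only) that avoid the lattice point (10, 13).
Number of paths = 223424228976

Total paths from (0, 0) to (22, 19): C(41, 22) = 244662670200. Paths through (10, 13): (paths (0, 0) → (10, 13)) × (paths (10, 13) → (22, 19)) = C(23, 10) · C(18, 12) = 1144066 · 18564 = 21238441224. Avoidance count = 244662670200 − 21238441224 = 223424228976.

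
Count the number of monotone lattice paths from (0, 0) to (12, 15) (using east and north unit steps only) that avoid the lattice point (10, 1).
Number of paths = 17382540

Total paths from (0, 0) to (12, 15): C(27, 12) = 17383860. Paths through (10, 1): (paths (0, 0) → (10, 1)) × (paths (10, 1) → (12, 15)) = C(11, 10) · C(16, 2) = 11 · 120 = 1320. Avoidance count = 17383860 − 1320 = 17382540.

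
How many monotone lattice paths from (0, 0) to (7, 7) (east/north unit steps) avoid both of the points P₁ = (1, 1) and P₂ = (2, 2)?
Number of paths = 1080

Inclusion–exclusion. Total paths: C(14, 7) = 3432. Through P₁: C(2, 1)·C(12, 6) = 1848. Through P₂: C(4, 2)·C(10, 5) = 1512. Since P₁ is strictly southwest of P₂, a monotone path through both must visit P₁ then P₂; paths through both = C(2, 1)·C(2, 1)·C(10, 5) = 1008. Avoid both = 3432 − 1848 − 1512 + 1008 = 1080.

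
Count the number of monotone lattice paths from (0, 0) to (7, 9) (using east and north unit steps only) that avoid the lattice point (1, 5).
Number of paths = 10180

Total paths from (0, 0) to (7, 9): C(16, 7) = 11440. Paths through (1, 5): (paths (0, 0) → (1, 5)) × (paths (1, 5) → (7, 9)) = C(6, 1) · C(10, 6) = 6 · 210 = 1260. Avoidance count = 11440 − 1260 = 10180.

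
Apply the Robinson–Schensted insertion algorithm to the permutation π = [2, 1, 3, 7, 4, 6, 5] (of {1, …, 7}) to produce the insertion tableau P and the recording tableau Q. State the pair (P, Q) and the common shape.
P = [1, 3, 4, 5] / [2, 6] / [7];  Q = [1, 3, 4, 6] / [2, 5] / [7];  common shape = (4, 2, 1)

Row-insert the values π_1, π_2, … into P one at a time, bumping the leftmost entry strictly greater than the inserted value down to the next row. The recording tableau Q records, in position (i, j), the step at which that cell was added to P.
  Insert 2 (step 1): P = [2];  Q = [1]
  Insert 1 (step 2): P = [1] / [2];  Q = [1] / [2]
  Insert 3 (step 3): P = [1, 3] / [2];  Q = [1, 3] / [2]
  Insert 7 (step 4): P = [1, 3, 7] / [2];  Q = [1, 3, 4] / [2]
  Insert 4 (step 5): P = [1, 3, 4] / [2, 7];  Q = [1, 3, 4] / [2, 5]
  Insert 6 (step 6): P = [1, 3, 4, 6] / [2, 7];  Q = [1, 3, 4, 6] / [2, 5]
  Insert 5 (step 7): P = [1, 3, 4, 5] / [2, 6] / [7];  Q = [1, 3, 4, 6] / [2, 5] / [7]
Final shape: (4, 2, 1).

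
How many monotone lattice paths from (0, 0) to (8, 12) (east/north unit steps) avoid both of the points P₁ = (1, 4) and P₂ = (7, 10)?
Number of paths = 49311

Inclusion–exclusion. Total paths: C(20, 8) = 125970. Through P₁: C(5, 1)·C(15, 7) = 32175. Through P₂: C(17, 7)·C(3, 1) = 58344. Since P₁ is strictly southwest of P₂, a monotone path through both must visit P₁ then P₂; paths through both = C(5, 1)·C(12, 6)·C(3, 1) = 13860. Avoid both = 125970 − 32175 − 58344 + 13860 = 49311.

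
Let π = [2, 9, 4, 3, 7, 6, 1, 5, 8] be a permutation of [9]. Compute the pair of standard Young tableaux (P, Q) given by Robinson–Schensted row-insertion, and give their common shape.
P = [1, 3, 5, 8] / [2, 6] / [4, 7] / [9];  Q = [1, 2, 5, 9] / [3, 6] / [4, 8] / [7];  common shape = (4, 2, 2, 1)

Row-insert the values π_1, π_2, … into P one at a time, bumping the leftmost entry strictly greater than the inserted value down to the next row. The recording tableau Q records, in position (i, j), the step at which that cell was added to P.
  Insert 2 (step 1): P = [2];  Q = [1]
  Insert 9 (step 2): P = [2, 9];  Q = [1, 2]
  Insert 4 (step 3): P = [2, 4] / [9];  Q = [1, 2] / [3]
  Insert 3 (step 4): P = [2, 3] / [4] / [9];  Q = [1, 2] / [3] / [4]
  Insert 7 (step 5): P = [2, 3, 7] / [4] / [9];  Q = [1, 2, 5] / [3] / [4]
  Insert 6 (step 6): P = [2, 3, 6] / [4, 7] / [9];  Q = [1, 2, 5] / [3, 6] / [4]
  Insert 1 (step 7): P = [1, 3, 6] / [2, 7] / [4] / [9];  Q = [1, 2, 5] / [3, 6] / [4] / [7]
  Insert 5 (step 8): P = [1, 3, 5] / [2, 6] / [4, 7] / [9];  Q = [1, 2, 5] / [3, 6] / [4, 8] / [7]
  Insert 8 (step 9): P = [1, 3, 5, 8] / [2, 6] / [4, 7] / [9];  Q = [1, 2, 5, 9] / [3, 6] / [4, 8] / [7]
Final shape: (4, 2, 2, 1).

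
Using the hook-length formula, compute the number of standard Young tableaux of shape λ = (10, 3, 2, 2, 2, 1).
# SYT of shape (10, 3, 2, 2, 2, 1) = 21829632

Hook-length formula: f^λ = n! / Π hook(c), product over all cells c of the Young diagram. For λ = (10, 3, 2, 2, 2, 1), n = 20 boxes. Hook lengths by row (left-to-right, top-to-bottom): [15, 13, 9, 7, 6, 5, 4, 3, 2, 1]; [7, 5, 1]; [5, 3]; [4, 2]; [3, 1]; [1]. Product of hooks = 111449520000. So f^λ = 20! / 111449520000 = 2432902008176640000 / 111449520000 = 21829632.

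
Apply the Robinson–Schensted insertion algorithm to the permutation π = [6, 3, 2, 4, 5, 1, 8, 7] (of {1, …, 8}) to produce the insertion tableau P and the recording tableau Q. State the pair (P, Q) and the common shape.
P = [1, 4, 5, 7] / [2, 8] / [3] / [6];  Q = [1, 4, 5, 7] / [2, 8] / [3] / [6];  common shape = (4, 2, 1, 1)

Row-insert the values π_1, π_2, … into P one at a time, bumping the leftmost entry strictly greater than the inserted value down to the next row. The recording tableau Q records, in position (i, j), the step at which that cell was added to P.
  Insert 6 (step 1): P = [6];  Q = [1]
  Insert 3 (step 2): P = [3] / [6];  Q = [1] / [2]
  Insert 2 (step 3): P = [2] / [3] / [6];  Q = [1] / [2] / [3]
  Insert 4 (step 4): P = [2, 4] / [3] / [6];  Q = [1, 4] / [2] / [3]
  Insert 5 (step 5): P = [2, 4, 5] / [3] / [6];  Q = [1, 4, 5] / [2] / [3]
  Insert 1 (step 6): P = [1, 4, 5] / [2] / [3] / [6];  Q = [1, 4, 5] / [2] / [3] / [6]
  Insert 8 (step 7): P = [1, 4, 5, 8] / [2] / [3] / [6];  Q = [1, 4, 5, 7] / [2] / [3] / [6]
  Insert 7 (step 8): P = [1, 4, 5, 7] / [2, 8] / [3] / [6];  Q = [1, 4, 5, 7] / [2, 8] / [3] / [6]
Final shape: (4, 2, 1, 1).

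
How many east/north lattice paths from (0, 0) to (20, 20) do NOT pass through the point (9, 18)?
Number of paths = 137480956470

Total paths from (0, 0) to (20, 20): C(40, 20) = 137846528820. Paths through (9, 18): (paths (0, 0) → (9, 18)) × (paths (9, 18) → (20, 20)) = C(27, 9) · C(13, 11) = 4686825 · 78 = 365572350. Avoidance count = 137846528820 − 365572350 = 137480956470.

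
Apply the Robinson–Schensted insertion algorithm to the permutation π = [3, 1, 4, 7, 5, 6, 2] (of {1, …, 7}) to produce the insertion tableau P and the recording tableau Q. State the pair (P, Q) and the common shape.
P = [1, 2, 5, 6] / [3, 4] / [7];  Q = [1, 3, 4, 6] / [2, 5] / [7];  common shape = (4, 2, 1)

Row-insert the values π_1, π_2, … into P one at a time, bumping the leftmost entry strictly greater than the inserted value down to the next row. The recording tableau Q records, in position (i, j), the step at which that cell was added to P.
  Insert 3 (step 1): P = [3];  Q = [1]
  Insert 1 (step 2): P = [1] / [3];  Q = [1] / [2]
  Insert 4 (step 3): P = [1, 4] / [3];  Q = [1, 3] / [2]
  Insert 7 (step 4): P = [1, 4, 7] / [3];  Q = [1, 3, 4] / [2]
  Insert 5 (step 5): P = [1, 4, 5] / [3, 7];  Q = [1, 3, 4] / [2, 5]
  Insert 6 (step 6): P = [1, 4, 5, 6] / [3, 7];  Q = [1, 3, 4, 6] / [2, 5]
  Insert 2 (step 7): P = [1, 2, 5, 6] / [3, 4] / [7];  Q = [1, 3, 4, 6] / [2, 5] / [7]
Final shape: (4, 2, 1).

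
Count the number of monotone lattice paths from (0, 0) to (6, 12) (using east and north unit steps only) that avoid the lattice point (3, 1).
Number of paths = 17108

Total paths from (0, 0) to (6, 12): C(18, 6) = 18564. Paths through (3, 1): (paths (0, 0) → (3, 1)) × (paths (3, 1) → (6, 12)) = C(4, 3) · C(14, 3) = 4 · 364 = 1456. Avoidance count = 18564 − 1456 = 17108.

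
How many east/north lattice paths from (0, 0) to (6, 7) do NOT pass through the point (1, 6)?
Number of paths = 1674

Total paths from (0, 0) to (6, 7): C(13, 6) = 1716. Paths through (1, 6): (paths (0, 0) → (1, 6)) × (paths (1, 6) → (6, 7)) = C(7, 1) · C(6, 5) = 7 · 6 = 42. Avoidance count = 1716 − 42 = 1674.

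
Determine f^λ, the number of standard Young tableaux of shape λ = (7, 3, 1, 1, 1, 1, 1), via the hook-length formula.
# SYT of shape (7, 3, 1, 1, 1, 1, 1) = 51975

Hook-length formula: f^λ = n! / Π hook(c), product over all cells c of the Young diagram. For λ = (7, 3, 1, 1, 1, 1, 1), n = 15 boxes. Hook lengths by row (left-to-right, top-to-bottom): [13, 7, 6, 4, 3, 2, 1]; [8, 2, 1]; [5]; [4]; [3]; [2]; [1]. Product of hooks = 25159680. So f^λ = 15! / 25159680 = 1307674368000 / 25159680 = 51975.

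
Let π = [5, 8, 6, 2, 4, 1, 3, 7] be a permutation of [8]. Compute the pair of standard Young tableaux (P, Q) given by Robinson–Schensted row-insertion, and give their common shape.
P = [1, 3, 7] / [2, 4] / [5, 6] / [8];  Q = [1, 2, 8] / [3, 5] / [4, 7] / [6];  common shape = (3, 2, 2, 1)

Row-insert the values π_1, π_2, … into P one at a time, bumping the leftmost entry strictly greater than the inserted value down to the next row. The recording tableau Q records, in position (i, j), the step at which that cell was added to P.
  Insert 5 (step 1): P = [5];  Q = [1]
  Insert 8 (step 2): P = [5, 8];  Q = [1, 2]
  Insert 6 (step 3): P = [5, 6] / [8];  Q = [1, 2] / [3]
  Insert 2 (step 4): P = [2, 6] / [5] / [8];  Q = [1, 2] / [3] / [4]
  Insert 4 (step 5): P = [2, 4] / [5, 6] / [8];  Q = [1, 2] / [3, 5] / [4]
  Insert 1 (step 6): P = [1, 4] / [2, 6] / [5] / [8];  Q = [1, 2] / [3, 5] / [4] / [6]
  Insert 3 (step 7): P = [1, 3] / [2, 4] / [5, 6] / [8];  Q = [1, 2] / [3, 5] / [4, 7] / [6]
  Insert 7 (step 8): P = [1, 3, 7] / [2, 4] / [5, 6] / [8];  Q = [1, 2, 8] / [3, 5] / [4, 7] / [6]
Final shape: (3, 2, 2, 1).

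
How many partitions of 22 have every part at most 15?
p(22, parts ≤ 15) = 972

Use the recurrence p(n, m) = p(n, m−1) + p(n−m, m): either the largest part is < m (count p(n, m−1)) or the largest part is exactly m (remove one copy of m, count p(n−m, m)). With p(0, ·) = 1 this gives p(22, parts ≤ 15) = 972. (By conjugating Young diagrams, this also counts partitions of 22 into at most 15 parts.)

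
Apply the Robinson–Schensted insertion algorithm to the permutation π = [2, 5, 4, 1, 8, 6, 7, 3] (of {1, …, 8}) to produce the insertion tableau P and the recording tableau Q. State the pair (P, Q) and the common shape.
P = [1, 3, 6, 7] / [2, 4] / [5, 8];  Q = [1, 2, 5, 7] / [3, 6] / [4, 8];  common shape = (4, 2, 2)

Row-insert the values π_1, π_2, … into P one at a time, bumping the leftmost entry strictly greater than the inserted value down to the next row. The recording tableau Q records, in position (i, j), the step at which that cell was added to P.
  Insert 2 (step 1): P = [2];  Q = [1]
  Insert 5 (step 2): P = [2, 5];  Q = [1, 2]
  Insert 4 (step 3): P = [2, 4] / [5];  Q = [1, 2] / [3]
  Insert 1 (step 4): P = [1, 4] / [2] / [5];  Q = [1, 2] / [3] / [4]
  Insert 8 (step 5): P = [1, 4, 8] / [2] / [5];  Q = [1, 2, 5] / [3] / [4]
  Insert 6 (step 6): P = [1, 4, 6] / [2, 8] / [5];  Q = [1, 2, 5] / [3, 6] / [4]
  Insert 7 (step 7): P = [1, 4, 6, 7] / [2, 8] / [5];  Q = [1, 2, 5, 7] / [3, 6] / [4]
  Insert 3 (step 8): P = [1, 3, 6, 7] / [2, 4] / [5, 8];  Q = [1, 2, 5, 7] / [3, 6] / [4, 8]
Final shape: (4, 2, 2).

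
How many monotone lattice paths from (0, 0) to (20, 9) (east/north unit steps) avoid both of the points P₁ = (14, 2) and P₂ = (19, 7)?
Number of paths = 7926405

Inclusion–exclusion. Total paths: C(29, 20) = 10015005. Through P₁: C(16, 14)·C(13, 6) = 205920. Through P₂: C(26, 19)·C(3, 1) = 1973400. Since P₁ is strictly southwest of P₂, a monotone path through both must visit P₁ then P₂; paths through both = C(16, 14)·C(10, 5)·C(3, 1) = 90720. Avoid both = 10015005 − 205920 − 1973400 + 90720 = 7926405.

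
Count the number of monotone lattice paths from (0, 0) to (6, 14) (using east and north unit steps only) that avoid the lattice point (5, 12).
Number of paths = 20196

Total paths from (0, 0) to (6, 14): C(20, 6) = 38760. Paths through (5, 12): (paths (0, 0) → (5, 12)) × (paths (5, 12) → (6, 14)) = C(17, 5) · C(3, 1) = 6188 · 3 = 18564. Avoidance count = 38760 − 18564 = 20196.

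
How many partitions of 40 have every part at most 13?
p(40, parts ≤ 13) = 25971

Use the recurrence p(n, m) = p(n, m−1) + p(n−m, m): either the largest part is < m (count p(n, m−1)) or the largest part is exactly m (remove one copy of m, count p(n−m, m)). With p(0, ·) = 1 this gives p(40, parts ≤ 13) = 25971. (By conjugating Young diagrams, this also counts partitions of 40 into at most 13 parts.)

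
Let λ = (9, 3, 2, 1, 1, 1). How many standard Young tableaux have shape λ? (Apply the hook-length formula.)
# SYT of shape (9, 3, 2, 1, 1, 1) = 700128

Hook-length formula: f^λ = n! / Π hook(c), product over all cells c of the Young diagram. For λ = (9, 3, 2, 1, 1, 1), n = 17 boxes. Hook lengths by row (left-to-right, top-to-bottom): [14, 10, 8, 6, 5, 4, 3, 2, 1]; [7, 3, 1]; [5, 1]; [3]; [2]; [1]. Product of hooks = 508032000. So f^λ = 17! / 508032000 = 355687428096000 / 508032000 = 700128.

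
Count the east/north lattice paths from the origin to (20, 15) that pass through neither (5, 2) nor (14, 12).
Number of paths = 1813365792

Inclusion–exclusion. Total paths: C(35, 20) = 3247943160. Through P₁: C(7, 5)·C(28, 15) = 786285360. Through P₂: C(26, 14)·C(9, 6) = 811246800. Since P₁ is strictly southwest of P₂, a monotone path through both must visit P₁ then P₂; paths through both = C(7, 5)·C(19, 9)·C(9, 6) = 162954792. Avoid both = 3247943160 − 786285360 − 811246800 + 162954792 = 1813365792.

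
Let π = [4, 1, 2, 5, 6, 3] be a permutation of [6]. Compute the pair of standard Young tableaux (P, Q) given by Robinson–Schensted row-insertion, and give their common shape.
P = [1, 2, 3, 6] / [4, 5];  Q = [1, 3, 4, 5] / [2, 6];  common shape = (4, 2)

Row-insert the values π_1, π_2, … into P one at a time, bumping the leftmost entry strictly greater than the inserted value down to the next row. The recording tableau Q records, in position (i, j), the step at which that cell was added to P.
  Insert 4 (step 1): P = [4];  Q = [1]
  Insert 1 (step 2): P = [1] / [4];  Q = [1] / [2]
  Insert 2 (step 3): P = [1, 2] / [4];  Q = [1, 3] / [2]
  Insert 5 (step 4): P = [1, 2, 5] / [4];  Q = [1, 3, 4] / [2]
  Insert 6 (step 5): P = [1, 2, 5, 6] / [4];  Q = [1, 3, 4, 5] / [2]
  Insert 3 (step 6): P = [1, 2, 3, 6] / [4, 5];  Q = [1, 3, 4, 5] / [2, 6]
Final shape: (4, 2).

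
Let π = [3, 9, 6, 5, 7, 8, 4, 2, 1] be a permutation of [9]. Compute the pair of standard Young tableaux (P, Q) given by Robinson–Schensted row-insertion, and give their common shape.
P = [1, 4, 7, 8] / [2] / [3] / [5] / [6] / [9];  Q = [1, 2, 5, 6] / [3] / [4] / [7] / [8] / [9];  common shape = (4, 1, 1, 1, 1, 1)

Row-insert the values π_1, π_2, … into P one at a time, bumping the leftmost entry strictly greater than the inserted value down to the next row. The recording tableau Q records, in position (i, j), the step at which that cell was added to P.
  Insert 3 (step 1): P = [3];  Q = [1]
  Insert 9 (step 2): P = [3, 9];  Q = [1, 2]
  Insert 6 (step 3): P = [3, 6] / [9];  Q = [1, 2] / [3]
  Insert 5 (step 4): P = [3, 5] / [6] / [9];  Q = [1, 2] / [3] / [4]
  Insert 7 (step 5): P = [3, 5, 7] / [6] / [9];  Q = [1, 2, 5] / [3] / [4]
  Insert 8 (step 6): P = [3, 5, 7, 8] / [6] / [9];  Q = [1, 2, 5, 6] / [3] / [4]
  Insert 4 (step 7): P = [3, 4, 7, 8] / [5] / [6] / [9];  Q = [1, 2, 5, 6] / [3] / [4] / [7]
  Insert 2 (step 8): P = [2, 4, 7, 8] / [3] / [5] / [6] / [9];  Q = [1, 2, 5, 6] / [3] / [4] / [7] / [8]
  Insert 1 (step 9): P = [1, 4, 7, 8] / [2] / [3] / [5] / [6] / [9];  Q = [1, 2, 5, 6] / [3] / [4] / [7] / [8] / [9]
Final shape: (4, 1, 1, 1, 1, 1).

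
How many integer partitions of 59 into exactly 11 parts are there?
p(59, 11 parts) = 61903

Partitions of n into exactly k parts are in bijection with partitions of n − k into at most k parts (subtract 1 from each part). So p(59, exactly 11) = p(48, parts ≤ 11). Computing via the recurrence p(m, j) = p(m, j−1) + p(m−j, j) gives 61903.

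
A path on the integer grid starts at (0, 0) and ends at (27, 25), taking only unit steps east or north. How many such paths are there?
Number of paths = 477551179875952

A monotone lattice path from (0, 0) to (27, 25) consists of 27 east steps and 25 north steps in some order, so it is determined by which 27 of the 52 steps are east. The count is C(52, 27) = 477551179875952.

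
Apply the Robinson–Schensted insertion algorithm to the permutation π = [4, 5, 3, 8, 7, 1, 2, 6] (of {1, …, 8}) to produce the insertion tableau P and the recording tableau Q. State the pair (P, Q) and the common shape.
P = [1, 2, 6] / [3, 5, 7] / [4, 8];  Q = [1, 2, 4] / [3, 5, 8] / [6, 7];  common shape = (3, 3, 2)

Row-insert the values π_1, π_2, … into P one at a time, bumping the leftmost entry strictly greater than the inserted value down to the next row. The recording tableau Q records, in position (i, j), the step at which that cell was added to P.
  Insert 4 (step 1): P = [4];  Q = [1]
  Insert 5 (step 2): P = [4, 5];  Q = [1, 2]
  Insert 3 (step 3): P = [3, 5] / [4];  Q = [1, 2] / [3]
  Insert 8 (step 4): P = [3, 5, 8] / [4];  Q = [1, 2, 4] / [3]
  Insert 7 (step 5): P = [3, 5, 7] / [4, 8];  Q = [1, 2, 4] / [3, 5]
  Insert 1 (step 6): P = [1, 5, 7] / [3, 8] / [4];  Q = [1, 2, 4] / [3, 5] / [6]
  Insert 2 (step 7): P = [1, 2, 7] / [3, 5] / [4, 8];  Q = [1, 2, 4] / [3, 5] / [6, 7]
  Insert 6 (step 8): P = [1, 2, 6] / [3, 5, 7] / [4, 8];  Q = [1, 2, 4] / [3, 5, 8] / [6, 7]
Final shape: (3, 3, 2).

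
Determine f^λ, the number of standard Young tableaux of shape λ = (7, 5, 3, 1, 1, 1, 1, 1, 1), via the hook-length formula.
# SYT of shape (7, 5, 3, 1, 1, 1, 1, 1, 1) = 244432188

Hook-length formula: f^λ = n! / Π hook(c), product over all cells c of the Young diagram. For λ = (7, 5, 3, 1, 1, 1, 1, 1, 1), n = 21 boxes. Hook lengths by row (left-to-right, top-to-bottom): [15, 8, 7, 5, 4, 2, 1]; [12, 5, 4, 2, 1]; [9, 2, 1]; [6]; [5]; [4]; [3]; [2]; [1]. Product of hooks = 209018880000. So f^λ = 21! / 209018880000 = 51090942171709440000 / 209018880000 = 244432188.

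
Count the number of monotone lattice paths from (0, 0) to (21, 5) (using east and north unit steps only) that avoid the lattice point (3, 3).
Number of paths = 61980

Total paths from (0, 0) to (21, 5): C(26, 21) = 65780. Paths through (3, 3): (paths (0, 0) → (3, 3)) × (paths (3, 3) → (21, 5)) = C(6, 3) · C(20, 18) = 20 · 190 = 3800. Avoidance count = 65780 − 3800 = 61980.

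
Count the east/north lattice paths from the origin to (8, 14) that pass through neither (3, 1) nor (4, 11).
Number of paths = 239263

Inclusion–exclusion. Total paths: C(22, 8) = 319770. Through P₁: C(4, 3)·C(18, 5) = 34272. Through P₂: C(15, 4)·C(7, 4) = 47775. Since P₁ is strictly southwest of P₂, a monotone path through both must visit P₁ then P₂; paths through both = C(4, 3)·C(11, 1)·C(7, 4) = 1540. Avoid both = 319770 − 34272 − 47775 + 1540 = 239263.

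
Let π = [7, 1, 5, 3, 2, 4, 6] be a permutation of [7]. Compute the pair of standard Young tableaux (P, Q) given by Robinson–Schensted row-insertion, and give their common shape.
P = [1, 2, 4, 6] / [3] / [5] / [7];  Q = [1, 3, 6, 7] / [2] / [4] / [5];  common shape = (4, 1, 1, 1)

Row-insert the values π_1, π_2, … into P one at a time, bumping the leftmost entry strictly greater than the inserted value down to the next row. The recording tableau Q records, in position (i, j), the step at which that cell was added to P.
  Insert 7 (step 1): P = [7];  Q = [1]
  Insert 1 (step 2): P = [1] / [7];  Q = [1] / [2]
  Insert 5 (step 3): P = [1, 5] / [7];  Q = [1, 3] / [2]
  Insert 3 (step 4): P = [1, 3] / [5] / [7];  Q = [1, 3] / [2] / [4]
  Insert 2 (step 5): P = [1, 2] / [3] / [5] / [7];  Q = [1, 3] / [2] / [4] / [5]
  Insert 4 (step 6): P = [1, 2, 4] / [3] / [5] / [7];  Q = [1, 3, 6] / [2] / [4] / [5]
  Insert 6 (step 7): P = [1, 2, 4, 6] / [3] / [5] / [7];  Q = [1, 3, 6, 7] / [2] / [4] / [5]
Final shape: (4, 1, 1, 1).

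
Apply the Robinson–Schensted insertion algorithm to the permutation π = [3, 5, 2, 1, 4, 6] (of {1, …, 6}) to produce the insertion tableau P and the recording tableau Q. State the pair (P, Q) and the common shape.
P = [1, 4, 6] / [2, 5] / [3];  Q = [1, 2, 6] / [3, 5] / [4];  common shape = (3, 2, 1)

Row-insert the values π_1, π_2, … into P one at a time, bumping the leftmost entry strictly greater than the inserted value down to the next row. The recording tableau Q records, in position (i, j), the step at which that cell was added to P.
  Insert 3 (step 1): P = [3];  Q = [1]
  Insert 5 (step 2): P = [3, 5];  Q = [1, 2]
  Insert 2 (step 3): P = [2, 5] / [3];  Q = [1, 2] / [3]
  Insert 1 (step 4): P = [1, 5] / [2] / [3];  Q = [1, 2] / [3] / [4]
  Insert 4 (step 5): P = [1, 4] / [2, 5] / [3];  Q = [1, 2] / [3, 5] / [4]
  Insert 6 (step 6): P = [1, 4, 6] / [2, 5] / [3];  Q = [1, 2, 6] / [3, 5] / [4]
Final shape: (3, 2, 1).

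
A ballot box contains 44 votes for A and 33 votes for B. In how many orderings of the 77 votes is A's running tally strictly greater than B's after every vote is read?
Strict-lead orderings = 898530797291910275850

Total orderings of the 77 votes with 44 for A: C(77, 44) = 6289715581043371930950. By the Bertrand ballot formula (Cycle Lemma / reflection principle), the number of orderings in which A is strictly ahead of B throughout is (p − q)/(p + q) · C(p + q, p) = (44 − 33)/(44 + 33) · 6289715581043371930950 = 898530797291910275850.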